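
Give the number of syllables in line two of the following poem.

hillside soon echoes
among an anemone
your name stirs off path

Line two: among (2), an (1), anemone (4) → 7

7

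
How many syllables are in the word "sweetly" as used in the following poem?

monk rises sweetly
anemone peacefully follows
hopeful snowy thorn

2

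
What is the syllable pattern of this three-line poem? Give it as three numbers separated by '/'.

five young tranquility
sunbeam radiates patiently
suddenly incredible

6/8/7

Line 1: five(1) + young(1) + tranquility(4) = 6
Line 2: sunbeam(2) + radiates(3) + patiently(3) = 8
Line 3: suddenly(3) + incredible(4) = 7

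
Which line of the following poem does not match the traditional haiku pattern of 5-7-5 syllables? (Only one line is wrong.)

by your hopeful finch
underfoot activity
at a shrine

The third line

Line 1: "by your hopeful finch": 1+1+2+1 = 5 ✓
Line 2: "underfoot activity": 3+4 = 7 ✓
Line 3: "at a shrine": 1+1+1 = 3 (expected 5)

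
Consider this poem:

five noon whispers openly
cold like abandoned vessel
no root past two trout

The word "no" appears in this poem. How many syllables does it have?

1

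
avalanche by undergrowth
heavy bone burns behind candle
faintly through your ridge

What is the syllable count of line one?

7

Line one: "avalanche by undergrowth": 3+1+3 = 7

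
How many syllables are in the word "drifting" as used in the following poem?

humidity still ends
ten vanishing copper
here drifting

2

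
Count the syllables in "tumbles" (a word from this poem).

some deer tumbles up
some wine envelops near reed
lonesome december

2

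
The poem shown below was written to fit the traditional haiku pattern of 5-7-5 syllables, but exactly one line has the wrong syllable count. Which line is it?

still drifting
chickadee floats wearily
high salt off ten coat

The first line

Line 1: still(1) + drifting(2) = 3 (expected 5)
Line 2: chickadee(3) + floats(1) + wearily(3) = 7 ✓
Line 3: high(1) + salt(1) + off(1) + ten(1) + coat(1) = 5 ✓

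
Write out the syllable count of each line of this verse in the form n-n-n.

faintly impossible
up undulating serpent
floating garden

6-7-4

Line 1: "faintly impossible": 2+4 = 6
Line 2: "up undulating serpent": 1+4+2 = 7
Line 3: "floating garden": 2+2 = 4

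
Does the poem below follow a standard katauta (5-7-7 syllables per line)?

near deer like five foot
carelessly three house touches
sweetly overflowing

Line 1: near(1) + deer(1) + like(1) + five(1) + foot(1) = 5 ✓
Line 2: carelessly(3) + three(1) + house(1) + touches(2) = 7 ✓
Line 3: sweetly(2) + overflowing(4) = 6 (expected 7)

No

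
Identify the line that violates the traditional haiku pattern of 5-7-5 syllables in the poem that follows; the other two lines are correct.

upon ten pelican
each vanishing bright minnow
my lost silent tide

The first line

Line 1: upon(2) + ten(1) + pelican(3) = 6 (expected 5)
Line 2: each(1) + vanishing(3) + bright(1) + minnow(2) = 7 ✓
Line 3: my(1) + lost(1) + silent(2) + tide(1) = 5 ✓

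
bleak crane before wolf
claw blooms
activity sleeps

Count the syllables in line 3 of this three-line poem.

Line 3: activity (4), sleeps (1) → 5

5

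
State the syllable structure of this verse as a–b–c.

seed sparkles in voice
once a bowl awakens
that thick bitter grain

Line 1: seed(1) + sparkles(2) + in(1) + voice(1) = 5
Line 2: once(1) + a(1) + bowl(1) + awakens(3) = 6
Line 3: that(1) + thick(1) + bitter(2) + grain(1) = 5

5–6–5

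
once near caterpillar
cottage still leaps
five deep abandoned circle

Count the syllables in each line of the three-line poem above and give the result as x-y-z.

6-4-7

Line 1: once(1) + near(1) + caterpillar(4) = 6
Line 2: cottage(2) + still(1) + leaps(1) = 4
Line 3: five(1) + deep(1) + abandoned(3) + circle(2) = 7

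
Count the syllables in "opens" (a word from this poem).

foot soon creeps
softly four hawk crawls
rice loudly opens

2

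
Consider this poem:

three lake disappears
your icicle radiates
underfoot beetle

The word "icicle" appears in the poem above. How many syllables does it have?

"icicle" has 3 syllables.

3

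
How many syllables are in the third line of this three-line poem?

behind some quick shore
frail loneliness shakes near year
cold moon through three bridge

5

The third line: cold(1) + moon(1) + through(1) + three(1) + bridge(1) = 5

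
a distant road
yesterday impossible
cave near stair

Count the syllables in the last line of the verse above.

3

The last line: cave (1), near (1), stair (1) → 3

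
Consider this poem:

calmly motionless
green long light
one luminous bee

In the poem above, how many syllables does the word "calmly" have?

2

"calmly" has 2 syllables.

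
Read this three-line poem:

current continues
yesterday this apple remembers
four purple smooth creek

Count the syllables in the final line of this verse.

5

The final line: "four purple smooth creek": 1+2+1+1 = 5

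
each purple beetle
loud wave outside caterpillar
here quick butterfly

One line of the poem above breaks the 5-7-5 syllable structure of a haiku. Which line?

Line 1: each (1), purple (2), beetle (2) → 5 ✓
Line 2: loud (1), wave (1), outside (2), caterpillar (4) → 8 (expected 7)
Line 3: here (1), quick (1), butterfly (3) → 5 ✓

The second line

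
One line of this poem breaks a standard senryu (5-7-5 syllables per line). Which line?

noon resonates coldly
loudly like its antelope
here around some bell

The first line

Line 1: noon(1) + resonates(3) + coldly(2) = 6 (expected 5)
Line 2: loudly(2) + like(1) + its(1) + antelope(3) = 7 ✓
Line 3: here(1) + around(2) + some(1) + bell(1) = 5 ✓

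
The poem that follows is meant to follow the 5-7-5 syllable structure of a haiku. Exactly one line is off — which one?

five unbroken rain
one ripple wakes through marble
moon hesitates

Line 1: five(1) + unbroken(3) + rain(1) = 5 ✓
Line 2: one(1) + ripple(2) + wakes(1) + through(1) + marble(2) = 7 ✓
Line 3: moon(1) + hesitates(3) = 4 (expected 5)

Line 3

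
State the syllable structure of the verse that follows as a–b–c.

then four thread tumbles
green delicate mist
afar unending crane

Line 1: then (1), four (1), thread (1), tumbles (2) → 5
Line 2: green (1), delicate (3), mist (1) → 5
Line 3: afar (2), unending (3), crane (1) → 6

5–5–6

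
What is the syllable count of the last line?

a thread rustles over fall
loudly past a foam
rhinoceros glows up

The last line: rhinoceros(4) + glows(1) + up(1) = 6

6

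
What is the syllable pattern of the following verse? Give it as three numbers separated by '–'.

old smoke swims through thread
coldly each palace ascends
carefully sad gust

Line 1: old(1) + smoke(1) + swims(1) + through(1) + thread(1) = 5
Line 2: coldly(2) + each(1) + palace(2) + ascends(2) = 7
Line 3: carefully(3) + sad(1) + gust(1) = 5

5–7–5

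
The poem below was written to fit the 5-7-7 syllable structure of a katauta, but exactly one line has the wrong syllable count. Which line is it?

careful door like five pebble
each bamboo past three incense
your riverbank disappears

The first line

Line 1: "careful door like five pebble": 2+1+1+1+2 = 7 (expected 5)
Line 2: "each bamboo past three incense": 1+2+1+1+2 = 7 ✓
Line 3: "your riverbank disappears": 1+3+3 = 7 ✓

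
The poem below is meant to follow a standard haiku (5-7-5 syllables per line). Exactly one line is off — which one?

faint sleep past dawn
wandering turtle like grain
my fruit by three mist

Line 1: faint (1), sleep (1), past (1), dawn (1) → 4 (expected 5)
Line 2: wandering (3), turtle (2), like (1), grain (1) → 7 ✓
Line 3: my (1), fruit (1), by (1), three (1), mist (1) → 5 ✓

The first line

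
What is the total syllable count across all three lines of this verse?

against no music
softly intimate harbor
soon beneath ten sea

17

Line 1: against(2) + no(1) + music(2) = 5
Line 2: softly(2) + intimate(3) + harbor(2) = 7
Line 3: soon(1) + beneath(2) + ten(1) + sea(1) = 5
Total: 5 + 7 + 5 = 17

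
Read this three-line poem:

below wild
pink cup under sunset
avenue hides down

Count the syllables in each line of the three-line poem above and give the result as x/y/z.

3/6/5

Line 1: "below wild": 2+1 = 3
Line 2: "pink cup under sunset": 1+1+2+2 = 6
Line 3: "avenue hides down": 3+1+1 = 5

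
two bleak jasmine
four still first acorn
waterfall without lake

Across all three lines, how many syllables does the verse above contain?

15

Line 1: "two bleak jasmine": 1+1+2 = 4
Line 2: "four still first acorn": 1+1+1+2 = 5
Line 3: "waterfall without lake": 3+2+1 = 6
Total: 4 + 5 + 6 = 15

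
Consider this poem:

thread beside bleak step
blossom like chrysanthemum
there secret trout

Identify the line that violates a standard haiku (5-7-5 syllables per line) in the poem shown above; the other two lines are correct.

Line 1: "thread beside bleak step": 1+2+1+1 = 5 ✓
Line 2: "blossom like chrysanthemum": 2+1+4 = 7 ✓
Line 3: "there secret trout": 1+2+1 = 4 (expected 5)

Line 3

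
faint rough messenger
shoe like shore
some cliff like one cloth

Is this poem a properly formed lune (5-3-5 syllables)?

Yes

Line 1: faint(1) + rough(1) + messenger(3) = 5 ✓
Line 2: shoe(1) + like(1) + shore(1) = 3 ✓
Line 3: some(1) + cliff(1) + like(1) + one(1) + cloth(1) = 5 ✓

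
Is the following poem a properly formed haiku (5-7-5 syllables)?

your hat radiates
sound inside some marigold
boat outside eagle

Line 1: your (1), hat (1), radiates (3) → 5 ✓
Line 2: sound (1), inside (2), some (1), marigold (3) → 7 ✓
Line 3: boat (1), outside (2), eagle (2) → 5 ✓

Yes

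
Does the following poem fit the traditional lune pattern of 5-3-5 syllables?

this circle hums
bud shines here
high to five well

Line 1: "this circle hums": 1+2+1 = 4 (expected 5)
Line 2: "bud shines here": 1+1+1 = 3 ✓
Line 3: "high to five well": 1+1+1+1 = 4 (expected 5)

No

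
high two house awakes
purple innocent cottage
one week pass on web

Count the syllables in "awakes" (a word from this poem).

2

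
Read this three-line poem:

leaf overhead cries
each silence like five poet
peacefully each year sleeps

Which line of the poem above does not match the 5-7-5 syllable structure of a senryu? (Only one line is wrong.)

The third line

Line 1: leaf (1), overhead (3), cries (1) → 5 ✓
Line 2: each (1), silence (2), like (1), five (1), poet (2) → 7 ✓
Line 3: peacefully (3), each (1), year (1), sleeps (1) → 6 (expected 5)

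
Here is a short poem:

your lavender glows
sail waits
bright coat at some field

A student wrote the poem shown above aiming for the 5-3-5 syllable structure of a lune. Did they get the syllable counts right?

Line 1: your(1) + lavender(3) + glows(1) = 5 ✓
Line 2: sail(1) + waits(1) = 2 (expected 3)
Line 3: bright(1) + coat(1) + at(1) + some(1) + field(1) = 5 ✓

No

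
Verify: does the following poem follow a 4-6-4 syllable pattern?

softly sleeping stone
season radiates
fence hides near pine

Line 1: softly (2), sleeping (2), stone (1) → 5 (expected 4)
Line 2: season (2), radiates (3) → 5 (expected 6)
Line 3: fence (1), hides (1), near (1), pine (1) → 4 ✓

No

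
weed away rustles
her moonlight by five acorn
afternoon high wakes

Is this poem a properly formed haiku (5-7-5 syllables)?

Line 1: weed(1) + away(2) + rustles(2) = 5 ✓
Line 2: her(1) + moonlight(2) + by(1) + five(1) + acorn(2) = 7 ✓
Line 3: afternoon(3) + high(1) + wakes(1) = 5 ✓

Yes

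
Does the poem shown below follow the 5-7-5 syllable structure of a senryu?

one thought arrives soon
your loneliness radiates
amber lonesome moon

Yes

Line 1: "one thought arrives soon": 1+1+2+1 = 5 ✓
Line 2: "your loneliness radiates": 1+3+3 = 7 ✓
Line 3: "amber lonesome moon": 2+2+1 = 5 ✓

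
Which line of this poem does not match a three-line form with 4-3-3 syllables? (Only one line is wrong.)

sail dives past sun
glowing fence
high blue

Line 1: sail (1), dives (1), past (1), sun (1) → 4 ✓
Line 2: glowing (2), fence (1) → 3 ✓
Line 3: high (1), blue (1) → 2 (expected 3)

Line 3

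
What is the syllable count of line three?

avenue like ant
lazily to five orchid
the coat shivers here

5

Line three: the (1), coat (1), shivers (2), here (1) → 5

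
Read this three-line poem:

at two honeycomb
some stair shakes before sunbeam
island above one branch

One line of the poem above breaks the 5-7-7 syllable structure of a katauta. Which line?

Line 3

Line 1: "at two honeycomb": 1+1+3 = 5 ✓
Line 2: "some stair shakes before sunbeam": 1+1+1+2+2 = 7 ✓
Line 3: "island above one branch": 2+2+1+1 = 6 (expected 7)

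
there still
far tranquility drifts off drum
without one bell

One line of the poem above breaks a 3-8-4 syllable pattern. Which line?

Line 1

Line 1: there (1), still (1) → 2 (expected 3)
Line 2: far (1), tranquility (4), drifts (1), off (1), drum (1) → 8 ✓
Line 3: without (2), one (1), bell (1) → 4 ✓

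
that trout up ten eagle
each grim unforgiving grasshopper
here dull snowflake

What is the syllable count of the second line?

The second line: "each grim unforgiving grasshopper": 1+1+4+3 = 9

9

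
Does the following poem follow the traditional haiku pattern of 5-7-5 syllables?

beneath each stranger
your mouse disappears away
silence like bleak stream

Yes

Line 1: beneath(2) + each(1) + stranger(2) = 5 ✓
Line 2: your(1) + mouse(1) + disappears(3) + away(2) = 7 ✓
Line 3: silence(2) + like(1) + bleak(1) + stream(1) = 5 ✓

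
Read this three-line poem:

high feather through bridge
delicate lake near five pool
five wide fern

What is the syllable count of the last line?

The last line: five(1) + wide(1) + fern(1) = 3

3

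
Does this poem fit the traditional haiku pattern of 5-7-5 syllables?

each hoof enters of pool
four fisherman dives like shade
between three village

No

Line 1: each (1), hoof (1), enters (2), of (1), pool (1) → 6 (expected 5)
Line 2: four (1), fisherman (3), dives (1), like (1), shade (1) → 7 ✓
Line 3: between (2), three (1), village (2) → 5 ✓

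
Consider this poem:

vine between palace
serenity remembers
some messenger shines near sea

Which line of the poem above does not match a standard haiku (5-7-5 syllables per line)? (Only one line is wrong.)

Line 1: "vine between palace": 1+2+2 = 5 ✓
Line 2: "serenity remembers": 4+3 = 7 ✓
Line 3: "some messenger shines near sea": 1+3+1+1+1 = 7 (expected 5)

The third line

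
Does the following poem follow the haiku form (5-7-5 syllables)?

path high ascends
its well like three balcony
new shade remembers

No

Line 1: path(1) + high(1) + ascends(2) = 4 (expected 5)
Line 2: its(1) + well(1) + like(1) + three(1) + balcony(3) = 7 ✓
Line 3: new(1) + shade(1) + remembers(3) = 5 ✓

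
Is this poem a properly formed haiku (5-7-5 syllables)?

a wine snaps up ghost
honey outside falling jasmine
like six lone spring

No

Line 1: a (1), wine (1), snaps (1), up (1), ghost (1) → 5 ✓
Line 2: honey (2), outside (2), falling (2), jasmine (2) → 8 (expected 7)
Line 3: like (1), six (1), lone (1), spring (1) → 4 (expected 5)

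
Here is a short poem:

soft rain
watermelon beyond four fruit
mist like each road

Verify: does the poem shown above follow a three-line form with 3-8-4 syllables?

No

Line 1: soft(1) + rain(1) = 2 (expected 3)
Line 2: watermelon(4) + beyond(2) + four(1) + fruit(1) = 8 ✓
Line 3: mist(1) + like(1) + each(1) + road(1) = 4 ✓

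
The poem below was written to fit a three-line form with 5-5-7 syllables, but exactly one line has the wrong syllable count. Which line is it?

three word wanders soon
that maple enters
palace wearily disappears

Line 1: "three word wanders soon": 1+1+2+1 = 5 ✓
Line 2: "that maple enters": 1+2+2 = 5 ✓
Line 3: "palace wearily disappears": 2+3+3 = 8 (expected 7)

Line 3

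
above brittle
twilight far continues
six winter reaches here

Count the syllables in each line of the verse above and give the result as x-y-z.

4-6-6

Line 1: above (2), brittle (2) → 4
Line 2: twilight (2), far (1), continues (3) → 6
Line 3: six (1), winter (2), reaches (2), here (1) → 6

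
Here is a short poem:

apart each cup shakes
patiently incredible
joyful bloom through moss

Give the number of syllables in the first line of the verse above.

The first line: apart (2), each (1), cup (1), shakes (1) → 5

5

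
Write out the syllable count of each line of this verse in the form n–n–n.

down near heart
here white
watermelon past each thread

Line 1: "down near heart": 1+1+1 = 3
Line 2: "here white": 1+1 = 2
Line 3: "watermelon past each thread": 4+1+1+1 = 7

3–2–7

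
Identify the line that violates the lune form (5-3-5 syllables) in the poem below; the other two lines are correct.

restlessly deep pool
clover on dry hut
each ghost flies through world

Line 1: "restlessly deep pool": 3+1+1 = 5 ✓
Line 2: "clover on dry hut": 2+1+1+1 = 5 (expected 3)
Line 3: "each ghost flies through world": 1+1+1+1+1 = 5 ✓

The second line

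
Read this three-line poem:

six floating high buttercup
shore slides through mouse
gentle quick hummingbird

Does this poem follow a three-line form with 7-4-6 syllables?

Line 1: "six floating high buttercup": 1+2+1+3 = 7 ✓
Line 2: "shore slides through mouse": 1+1+1+1 = 4 ✓
Line 3: "gentle quick hummingbird": 2+1+3 = 6 ✓

Yes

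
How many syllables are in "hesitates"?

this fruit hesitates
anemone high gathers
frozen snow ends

3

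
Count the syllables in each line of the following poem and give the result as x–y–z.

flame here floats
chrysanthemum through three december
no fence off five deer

Line 1: flame(1) + here(1) + floats(1) = 3
Line 2: chrysanthemum(4) + through(1) + three(1) + december(3) = 9
Line 3: no(1) + fence(1) + off(1) + five(1) + deer(1) = 5

3–9–5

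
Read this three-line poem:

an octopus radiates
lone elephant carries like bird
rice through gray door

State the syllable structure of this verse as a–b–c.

7–8–4

Line 1: an (1), octopus (3), radiates (3) → 7
Line 2: lone (1), elephant (3), carries (2), like (1), bird (1) → 8
Line 3: rice (1), through (1), gray (1), door (1) → 4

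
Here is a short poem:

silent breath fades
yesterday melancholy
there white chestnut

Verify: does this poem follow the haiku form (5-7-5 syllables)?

No

Line 1: silent(2) + breath(1) + fades(1) = 4 (expected 5)
Line 2: yesterday(3) + melancholy(4) = 7 ✓
Line 3: there(1) + white(1) + chestnut(2) = 4 (expected 5)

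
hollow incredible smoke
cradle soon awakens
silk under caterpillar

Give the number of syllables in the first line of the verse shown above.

7

The first line: hollow(2) + incredible(4) + smoke(1) = 7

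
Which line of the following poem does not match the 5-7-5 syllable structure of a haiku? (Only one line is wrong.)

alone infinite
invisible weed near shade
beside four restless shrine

Line 1: "alone infinite": 2+3 = 5 ✓
Line 2: "invisible weed near shade": 4+1+1+1 = 7 ✓
Line 3: "beside four restless shrine": 2+1+2+1 = 6 (expected 5)

Line 3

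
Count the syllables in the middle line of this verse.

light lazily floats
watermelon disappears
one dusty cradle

The middle line: watermelon(4) + disappears(3) = 7

7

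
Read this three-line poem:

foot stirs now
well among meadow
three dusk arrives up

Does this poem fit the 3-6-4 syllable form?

Line 1: "foot stirs now": 1+1+1 = 3 ✓
Line 2: "well among meadow": 1+2+2 = 5 (expected 6)
Line 3: "three dusk arrives up": 1+1+2+1 = 5 (expected 4)

No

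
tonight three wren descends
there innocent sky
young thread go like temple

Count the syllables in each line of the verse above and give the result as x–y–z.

Line 1: tonight (2), three (1), wren (1), descends (2) → 6
Line 2: there (1), innocent (3), sky (1) → 5
Line 3: young (1), thread (1), go (1), like (1), temple (2) → 6

6–5–6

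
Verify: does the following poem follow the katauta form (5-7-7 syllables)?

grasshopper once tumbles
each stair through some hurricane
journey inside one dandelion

Line 1: grasshopper (3), once (1), tumbles (2) → 6 (expected 5)
Line 2: each (1), stair (1), through (1), some (1), hurricane (3) → 7 ✓
Line 3: journey (2), inside (2), one (1), dandelion (4) → 9 (expected 7)

No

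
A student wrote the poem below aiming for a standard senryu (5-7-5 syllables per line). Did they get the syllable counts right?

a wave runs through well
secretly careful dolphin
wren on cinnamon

Yes

Line 1: a (1), wave (1), runs (1), through (1), well (1) → 5 ✓
Line 2: secretly (3), careful (2), dolphin (2) → 7 ✓
Line 3: wren (1), on (1), cinnamon (3) → 5 ✓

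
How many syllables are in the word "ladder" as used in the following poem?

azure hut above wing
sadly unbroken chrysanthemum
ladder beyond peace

2

"ladder" has 2 syllables.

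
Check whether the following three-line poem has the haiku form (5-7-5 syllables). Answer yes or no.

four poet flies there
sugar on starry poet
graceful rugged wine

Yes

Line 1: four(1) + poet(2) + flies(1) + there(1) = 5 ✓
Line 2: sugar(2) + on(1) + starry(2) + poet(2) = 7 ✓
Line 3: graceful(2) + rugged(2) + wine(1) = 5 ✓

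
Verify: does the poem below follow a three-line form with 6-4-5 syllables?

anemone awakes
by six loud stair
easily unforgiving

No

Line 1: anemone (4), awakes (2) → 6 ✓
Line 2: by (1), six (1), loud (1), stair (1) → 4 ✓
Line 3: easily (3), unforgiving (4) → 7 (expected 5)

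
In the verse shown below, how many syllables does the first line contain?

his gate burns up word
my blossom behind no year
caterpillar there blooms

The first line: his (1), gate (1), burns (1), up (1), word (1) → 5

5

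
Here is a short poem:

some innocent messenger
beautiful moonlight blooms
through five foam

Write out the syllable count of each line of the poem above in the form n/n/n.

7/6/3

Line 1: some(1) + innocent(3) + messenger(3) = 7
Line 2: beautiful(3) + moonlight(2) + blooms(1) = 6
Line 3: through(1) + five(1) + foam(1) = 3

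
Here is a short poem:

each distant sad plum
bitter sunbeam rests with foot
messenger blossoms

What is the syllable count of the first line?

5

The first line: each (1), distant (2), sad (1), plum (1) → 5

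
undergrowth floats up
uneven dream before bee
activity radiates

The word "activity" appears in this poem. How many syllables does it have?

"activity" has 4 syllables.

4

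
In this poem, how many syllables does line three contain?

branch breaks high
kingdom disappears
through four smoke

3

Line three: "through four smoke": 1+1+1 = 3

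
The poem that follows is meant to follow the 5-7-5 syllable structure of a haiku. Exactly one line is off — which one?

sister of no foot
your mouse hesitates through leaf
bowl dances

Line 3

Line 1: sister (2), of (1), no (1), foot (1) → 5 ✓
Line 2: your (1), mouse (1), hesitates (3), through (1), leaf (1) → 7 ✓
Line 3: bowl (1), dances (2) → 3 (expected 5)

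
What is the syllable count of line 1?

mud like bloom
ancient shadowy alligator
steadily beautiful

Line 1: mud(1) + like(1) + bloom(1) = 3

3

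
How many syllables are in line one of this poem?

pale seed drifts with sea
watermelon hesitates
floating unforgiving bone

Line one: pale (1), seed (1), drifts (1), with (1), sea (1) → 5

5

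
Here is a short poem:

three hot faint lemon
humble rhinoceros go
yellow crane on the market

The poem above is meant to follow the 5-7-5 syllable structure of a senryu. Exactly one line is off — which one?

Line 1: three(1) + hot(1) + faint(1) + lemon(2) = 5 ✓
Line 2: humble(2) + rhinoceros(4) + go(1) = 7 ✓
Line 3: yellow(2) + crane(1) + on(1) + the(1) + market(2) = 7 (expected 5)

Line 3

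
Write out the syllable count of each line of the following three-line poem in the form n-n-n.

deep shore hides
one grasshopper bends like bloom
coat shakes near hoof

Line 1: "deep shore hides": 1+1+1 = 3
Line 2: "one grasshopper bends like bloom": 1+3+1+1+1 = 7
Line 3: "coat shakes near hoof": 1+1+1+1 = 4

3-7-4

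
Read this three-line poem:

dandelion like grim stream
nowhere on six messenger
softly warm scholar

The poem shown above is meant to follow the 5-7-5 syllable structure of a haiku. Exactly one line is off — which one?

Line 1

Line 1: "dandelion like grim stream": 4+1+1+1 = 7 (expected 5)
Line 2: "nowhere on six messenger": 2+1+1+3 = 7 ✓
Line 3: "softly warm scholar": 2+1+2 = 5 ✓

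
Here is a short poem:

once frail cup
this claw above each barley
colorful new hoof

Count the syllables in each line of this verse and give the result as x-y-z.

Line 1: once(1) + frail(1) + cup(1) = 3
Line 2: this(1) + claw(1) + above(2) + each(1) + barley(2) = 7
Line 3: colorful(3) + new(1) + hoof(1) = 5

3-7-5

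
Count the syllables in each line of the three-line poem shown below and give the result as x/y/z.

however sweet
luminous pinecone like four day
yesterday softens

Line 1: however (3), sweet (1) → 4
Line 2: luminous (3), pinecone (2), like (1), four (1), day (1) → 8
Line 3: yesterday (3), softens (2) → 5

4/8/5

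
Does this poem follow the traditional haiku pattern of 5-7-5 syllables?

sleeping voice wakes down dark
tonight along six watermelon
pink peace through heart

No

Line 1: sleeping (2), voice (1), wakes (1), down (1), dark (1) → 6 (expected 5)
Line 2: tonight (2), along (2), six (1), watermelon (4) → 9 (expected 7)
Line 3: pink (1), peace (1), through (1), heart (1) → 4 (expected 5)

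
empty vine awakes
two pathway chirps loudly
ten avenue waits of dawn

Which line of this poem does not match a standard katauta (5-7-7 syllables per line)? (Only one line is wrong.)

Line 1: "empty vine awakes": 2+1+2 = 5 ✓
Line 2: "two pathway chirps loudly": 1+2+1+2 = 6 (expected 7)
Line 3: "ten avenue waits of dawn": 1+3+1+1+1 = 7 ✓

The second line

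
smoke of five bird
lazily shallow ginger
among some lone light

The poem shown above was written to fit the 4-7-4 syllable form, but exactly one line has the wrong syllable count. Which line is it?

Line 3

Line 1: "smoke of five bird": 1+1+1+1 = 4 ✓
Line 2: "lazily shallow ginger": 3+2+2 = 7 ✓
Line 3: "among some lone light": 2+1+1+1 = 5 (expected 4)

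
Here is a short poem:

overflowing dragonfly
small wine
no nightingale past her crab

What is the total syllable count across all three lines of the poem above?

16

Line 1: "overflowing dragonfly": 4+3 = 7
Line 2: "small wine": 1+1 = 2
Line 3: "no nightingale past her crab": 1+3+1+1+1 = 7
Total: 7 + 2 + 7 = 16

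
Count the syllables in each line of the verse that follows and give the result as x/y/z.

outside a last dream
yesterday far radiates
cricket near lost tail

5/7/5

Line 1: "outside a last dream": 2+1+1+1 = 5
Line 2: "yesterday far radiates": 3+1+3 = 7
Line 3: "cricket near lost tail": 2+1+1+1 = 5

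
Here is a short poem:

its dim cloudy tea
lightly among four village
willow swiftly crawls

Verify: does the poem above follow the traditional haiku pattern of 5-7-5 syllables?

Yes

Line 1: its (1), dim (1), cloudy (2), tea (1) → 5 ✓
Line 2: lightly (2), among (2), four (1), village (2) → 7 ✓
Line 3: willow (2), swiftly (2), crawls (1) → 5 ✓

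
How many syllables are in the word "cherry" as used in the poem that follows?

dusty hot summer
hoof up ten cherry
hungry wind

2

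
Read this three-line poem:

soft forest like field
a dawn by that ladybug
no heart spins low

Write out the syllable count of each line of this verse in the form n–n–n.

5–7–4

Line 1: soft(1) + forest(2) + like(1) + field(1) = 5
Line 2: a(1) + dawn(1) + by(1) + that(1) + ladybug(3) = 7
Line 3: no(1) + heart(1) + spins(1) + low(1) = 4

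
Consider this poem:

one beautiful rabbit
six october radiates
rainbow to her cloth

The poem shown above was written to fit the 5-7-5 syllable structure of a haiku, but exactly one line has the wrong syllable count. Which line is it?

Line 1: one (1), beautiful (3), rabbit (2) → 6 (expected 5)
Line 2: six (1), october (3), radiates (3) → 7 ✓
Line 3: rainbow (2), to (1), her (1), cloth (1) → 5 ✓

The first line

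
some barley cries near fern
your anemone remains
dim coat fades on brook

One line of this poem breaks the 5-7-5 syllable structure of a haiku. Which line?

Line 1

Line 1: some (1), barley (2), cries (1), near (1), fern (1) → 6 (expected 5)
Line 2: your (1), anemone (4), remains (2) → 7 ✓
Line 3: dim (1), coat (1), fades (1), on (1), brook (1) → 5 ✓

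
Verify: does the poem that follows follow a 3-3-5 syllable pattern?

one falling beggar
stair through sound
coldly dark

Line 1: one (1), falling (2), beggar (2) → 5 (expected 3)
Line 2: stair (1), through (1), sound (1) → 3 ✓
Line 3: coldly (2), dark (1) → 3 (expected 5)

No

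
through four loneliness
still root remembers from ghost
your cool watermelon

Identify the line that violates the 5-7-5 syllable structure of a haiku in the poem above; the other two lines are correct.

Line 3

Line 1: through(1) + four(1) + loneliness(3) = 5 ✓
Line 2: still(1) + root(1) + remembers(3) + from(1) + ghost(1) = 7 ✓
Line 3: your(1) + cool(1) + watermelon(4) = 6 (expected 5)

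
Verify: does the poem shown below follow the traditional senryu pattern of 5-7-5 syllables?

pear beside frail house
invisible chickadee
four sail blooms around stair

Line 1: "pear beside frail house": 1+2+1+1 = 5 ✓
Line 2: "invisible chickadee": 4+3 = 7 ✓
Line 3: "four sail blooms around stair": 1+1+1+2+1 = 6 (expected 5)

No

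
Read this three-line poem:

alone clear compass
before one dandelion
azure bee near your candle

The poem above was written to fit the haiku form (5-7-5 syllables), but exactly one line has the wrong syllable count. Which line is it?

Line 3

Line 1: "alone clear compass": 2+1+2 = 5 ✓
Line 2: "before one dandelion": 2+1+4 = 7 ✓
Line 3: "azure bee near your candle": 2+1+1+1+2 = 7 (expected 5)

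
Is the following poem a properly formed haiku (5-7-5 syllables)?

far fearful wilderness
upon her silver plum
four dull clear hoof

Line 1: far (1), fearful (2), wilderness (3) → 6 (expected 5)
Line 2: upon (2), her (1), silver (2), plum (1) → 6 (expected 7)
Line 3: four (1), dull (1), clear (1), hoof (1) → 4 (expected 5)

No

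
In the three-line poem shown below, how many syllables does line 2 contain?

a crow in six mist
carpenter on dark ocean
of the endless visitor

Line 2: "carpenter on dark ocean": 3+1+1+2 = 7

7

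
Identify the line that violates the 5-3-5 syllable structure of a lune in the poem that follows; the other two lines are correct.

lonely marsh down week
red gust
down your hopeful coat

Line 2

Line 1: "lonely marsh down week": 2+1+1+1 = 5 ✓
Line 2: "red gust": 1+1 = 2 (expected 3)
Line 3: "down your hopeful coat": 1+1+2+1 = 5 ✓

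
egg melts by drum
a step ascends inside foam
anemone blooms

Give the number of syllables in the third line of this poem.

The third line: anemone (4), blooms (1) → 5

5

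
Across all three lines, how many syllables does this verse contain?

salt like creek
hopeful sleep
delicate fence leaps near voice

13

Line 1: salt(1) + like(1) + creek(1) = 3
Line 2: hopeful(2) + sleep(1) = 3
Line 3: delicate(3) + fence(1) + leaps(1) + near(1) + voice(1) = 7
Total: 3 + 3 + 7 = 13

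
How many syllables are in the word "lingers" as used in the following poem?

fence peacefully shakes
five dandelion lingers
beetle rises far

2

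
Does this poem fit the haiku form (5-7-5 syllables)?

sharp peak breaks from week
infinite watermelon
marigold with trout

Line 1: sharp(1) + peak(1) + breaks(1) + from(1) + week(1) = 5 ✓
Line 2: infinite(3) + watermelon(4) = 7 ✓
Line 3: marigold(3) + with(1) + trout(1) = 5 ✓

Yes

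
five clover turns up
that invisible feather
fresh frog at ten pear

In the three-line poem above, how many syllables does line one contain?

5

Line one: "five clover turns up": 1+2+1+1 = 5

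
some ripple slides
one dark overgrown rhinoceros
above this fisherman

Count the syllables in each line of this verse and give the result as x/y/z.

4/9/6

Line 1: some(1) + ripple(2) + slides(1) = 4
Line 2: one(1) + dark(1) + overgrown(3) + rhinoceros(4) = 9
Line 3: above(2) + this(1) + fisherman(3) = 6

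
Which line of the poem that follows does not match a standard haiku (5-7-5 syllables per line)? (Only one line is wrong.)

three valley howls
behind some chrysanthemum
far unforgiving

Line 1: three(1) + valley(2) + howls(1) = 4 (expected 5)
Line 2: behind(2) + some(1) + chrysanthemum(4) = 7 ✓
Line 3: far(1) + unforgiving(4) = 5 ✓

The first line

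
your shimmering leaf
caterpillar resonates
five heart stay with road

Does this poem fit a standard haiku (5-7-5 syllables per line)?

Line 1: your(1) + shimmering(3) + leaf(1) = 5 ✓
Line 2: caterpillar(4) + resonates(3) = 7 ✓
Line 3: five(1) + heart(1) + stay(1) + with(1) + road(1) = 5 ✓

Yes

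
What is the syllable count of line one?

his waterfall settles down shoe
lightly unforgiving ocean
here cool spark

8

Line one: "his waterfall settles down shoe": 1+3+2+1+1 = 8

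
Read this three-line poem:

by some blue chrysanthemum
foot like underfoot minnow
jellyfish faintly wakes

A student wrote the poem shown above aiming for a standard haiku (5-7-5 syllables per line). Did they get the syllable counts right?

Line 1: "by some blue chrysanthemum": 1+1+1+4 = 7 (expected 5)
Line 2: "foot like underfoot minnow": 1+1+3+2 = 7 ✓
Line 3: "jellyfish faintly wakes": 3+2+1 = 6 (expected 5)

No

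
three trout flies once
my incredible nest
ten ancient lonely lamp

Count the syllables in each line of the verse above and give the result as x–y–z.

Line 1: three (1), trout (1), flies (1), once (1) → 4
Line 2: my (1), incredible (4), nest (1) → 6
Line 3: ten (1), ancient (2), lonely (2), lamp (1) → 6

4–6–6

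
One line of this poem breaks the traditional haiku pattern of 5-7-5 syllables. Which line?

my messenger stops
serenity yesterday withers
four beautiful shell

Line 1: my (1), messenger (3), stops (1) → 5 ✓
Line 2: serenity (4), yesterday (3), withers (2) → 9 (expected 7)
Line 3: four (1), beautiful (3), shell (1) → 5 ✓

Line 2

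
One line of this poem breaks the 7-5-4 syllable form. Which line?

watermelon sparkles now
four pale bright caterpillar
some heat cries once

Line 1: watermelon (4), sparkles (2), now (1) → 7 ✓
Line 2: four (1), pale (1), bright (1), caterpillar (4) → 7 (expected 5)
Line 3: some (1), heat (1), cries (1), once (1) → 4 ✓

The second line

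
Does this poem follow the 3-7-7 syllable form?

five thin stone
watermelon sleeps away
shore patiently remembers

Line 1: "five thin stone": 1+1+1 = 3 ✓
Line 2: "watermelon sleeps away": 4+1+2 = 7 ✓
Line 3: "shore patiently remembers": 1+3+3 = 7 ✓

Yes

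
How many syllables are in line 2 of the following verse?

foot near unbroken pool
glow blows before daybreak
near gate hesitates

6

Line 2: glow (1), blows (1), before (2), daybreak (2) → 6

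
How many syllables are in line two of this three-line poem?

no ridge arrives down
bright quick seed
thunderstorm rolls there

3

Line two: bright(1) + quick(1) + seed(1) = 3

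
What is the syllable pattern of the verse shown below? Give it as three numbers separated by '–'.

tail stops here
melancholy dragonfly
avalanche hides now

3–7–5

Line 1: "tail stops here": 1+1+1 = 3
Line 2: "melancholy dragonfly": 4+3 = 7
Line 3: "avalanche hides now": 3+1+1 = 5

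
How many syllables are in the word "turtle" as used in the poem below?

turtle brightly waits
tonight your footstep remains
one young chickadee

2

"turtle" has 2 syllables.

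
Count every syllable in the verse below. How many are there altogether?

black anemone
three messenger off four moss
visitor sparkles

17

Line 1: "black anemone": 1+4 = 5
Line 2: "three messenger off four moss": 1+3+1+1+1 = 7
Line 3: "visitor sparkles": 3+2 = 5
Total: 5 + 7 + 5 = 17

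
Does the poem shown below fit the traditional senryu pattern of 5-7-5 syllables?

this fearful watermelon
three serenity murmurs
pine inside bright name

No

Line 1: "this fearful watermelon": 1+2+4 = 7 (expected 5)
Line 2: "three serenity murmurs": 1+4+2 = 7 ✓
Line 3: "pine inside bright name": 1+2+1+1 = 5 ✓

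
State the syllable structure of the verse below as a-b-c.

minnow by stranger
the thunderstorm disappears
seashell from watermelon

Line 1: "minnow by stranger": 2+1+2 = 5
Line 2: "the thunderstorm disappears": 1+3+3 = 7
Line 3: "seashell from watermelon": 2+1+4 = 7

5-7-7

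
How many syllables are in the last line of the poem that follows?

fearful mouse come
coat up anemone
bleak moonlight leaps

4

The last line: "bleak moonlight leaps": 1+2+1 = 4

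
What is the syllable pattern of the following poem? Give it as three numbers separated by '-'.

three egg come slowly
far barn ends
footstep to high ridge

Line 1: three(1) + egg(1) + come(1) + slowly(2) = 5
Line 2: far(1) + barn(1) + ends(1) = 3
Line 3: footstep(2) + to(1) + high(1) + ridge(1) = 5

5-3-5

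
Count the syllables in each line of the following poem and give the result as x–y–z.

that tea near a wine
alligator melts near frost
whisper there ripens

Line 1: that(1) + tea(1) + near(1) + a(1) + wine(1) = 5
Line 2: alligator(4) + melts(1) + near(1) + frost(1) = 7
Line 3: whisper(2) + there(1) + ripens(2) = 5

5–7–5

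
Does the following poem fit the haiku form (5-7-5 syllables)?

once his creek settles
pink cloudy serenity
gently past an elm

Line 1: once(1) + his(1) + creek(1) + settles(2) = 5 ✓
Line 2: pink(1) + cloudy(2) + serenity(4) = 7 ✓
Line 3: gently(2) + past(1) + an(1) + elm(1) = 5 ✓

Yes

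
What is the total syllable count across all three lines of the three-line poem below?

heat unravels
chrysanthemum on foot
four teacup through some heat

16

Line 1: heat (1), unravels (3) → 4
Line 2: chrysanthemum (4), on (1), foot (1) → 6
Line 3: four (1), teacup (2), through (1), some (1), heat (1) → 6
Total: 4 + 6 + 6 = 16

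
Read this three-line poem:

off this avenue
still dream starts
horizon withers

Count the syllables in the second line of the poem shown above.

The second line: "still dream starts": 1+1+1 = 3

3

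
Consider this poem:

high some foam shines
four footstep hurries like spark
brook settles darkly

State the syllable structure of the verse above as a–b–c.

4–7–5

Line 1: high(1) + some(1) + foam(1) + shines(1) = 4
Line 2: four(1) + footstep(2) + hurries(2) + like(1) + spark(1) = 7
Line 3: brook(1) + settles(2) + darkly(2) = 5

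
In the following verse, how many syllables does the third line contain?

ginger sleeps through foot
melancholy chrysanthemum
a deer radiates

5

The third line: a (1), deer (1), radiates (3) → 5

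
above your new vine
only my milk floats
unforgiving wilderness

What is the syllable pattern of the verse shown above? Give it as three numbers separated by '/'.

5/5/7

Line 1: "above your new vine": 2+1+1+1 = 5
Line 2: "only my milk floats": 2+1+1+1 = 5
Line 3: "unforgiving wilderness": 4+3 = 7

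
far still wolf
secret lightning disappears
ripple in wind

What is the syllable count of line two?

7

Line two: secret(2) + lightning(2) + disappears(3) = 7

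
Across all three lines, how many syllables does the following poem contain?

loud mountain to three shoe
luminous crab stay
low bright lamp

Line 1: "loud mountain to three shoe": 1+2+1+1+1 = 6
Line 2: "luminous crab stay": 3+1+1 = 5
Line 3: "low bright lamp": 1+1+1 = 3
Total: 6 + 5 + 3 = 14

14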